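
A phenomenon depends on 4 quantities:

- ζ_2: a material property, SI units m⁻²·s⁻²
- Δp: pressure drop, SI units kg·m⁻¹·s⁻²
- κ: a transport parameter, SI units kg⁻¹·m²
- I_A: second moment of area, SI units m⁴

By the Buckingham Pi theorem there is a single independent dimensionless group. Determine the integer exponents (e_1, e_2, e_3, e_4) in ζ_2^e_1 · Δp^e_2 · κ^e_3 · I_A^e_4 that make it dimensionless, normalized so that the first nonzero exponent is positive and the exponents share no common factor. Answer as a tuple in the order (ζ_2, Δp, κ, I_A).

M: e_1·(0) + e_2·(1) + e_3·(-1) + e_4·(0) = 0
L: e_1·(-2) + e_2·(-1) + e_3·(2) + e_4·(4) = 0
T: e_1·(-2) + e_2·(-2) + e_3·(0) + e_4·(0) = 0
Solving this homogeneous linear system for the smallest-integer solution (first nonzero entry positive) gives (4, -4, -4, 3).

(4, -4, -4, 3)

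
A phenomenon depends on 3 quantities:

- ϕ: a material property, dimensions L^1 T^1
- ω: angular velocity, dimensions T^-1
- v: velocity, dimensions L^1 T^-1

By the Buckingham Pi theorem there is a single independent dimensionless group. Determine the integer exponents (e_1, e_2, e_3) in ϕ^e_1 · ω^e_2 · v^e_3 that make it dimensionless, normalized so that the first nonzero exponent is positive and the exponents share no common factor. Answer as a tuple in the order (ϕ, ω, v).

(1, 2, -1)

L: e_1·(1) + e_2·(0) + e_3·(1) = 0
T: e_1·(1) + e_2·(-1) + e_3·(-1) = 0
Solving this homogeneous linear system for the smallest-integer solution (first nonzero entry positive) gives (1, 2, -1).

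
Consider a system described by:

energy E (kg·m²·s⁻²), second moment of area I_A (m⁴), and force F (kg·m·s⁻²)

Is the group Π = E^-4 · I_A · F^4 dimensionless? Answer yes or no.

yes

Sum the exponent of each base dimension across the product:
  M: −4·[E]_M + [I_A]_M + 4·[F]_M = −4·(1) + (0) + 4·(1) = 0
  L: −4·[E]_L + [I_A]_L + 4·[F]_L = −4·(2) + (4) + 4·(1) = 0
  T: −4·[E]_T + [I_A]_T + 4·[F]_T = −4·(-2) + (0) + 4·(-2) = 0
All base exponents vanish — dimensionless.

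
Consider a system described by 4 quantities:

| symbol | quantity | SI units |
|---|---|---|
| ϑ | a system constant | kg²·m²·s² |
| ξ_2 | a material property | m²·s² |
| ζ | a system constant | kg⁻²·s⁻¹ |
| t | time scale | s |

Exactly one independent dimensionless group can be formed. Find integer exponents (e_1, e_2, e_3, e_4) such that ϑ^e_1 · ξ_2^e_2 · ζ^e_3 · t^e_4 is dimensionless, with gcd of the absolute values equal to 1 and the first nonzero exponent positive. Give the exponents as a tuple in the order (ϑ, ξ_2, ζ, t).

(1, -1, 1, 1)

M: e_1·(2) + e_2·(0) + e_3·(-2) + e_4·(0) = 0
L: e_1·(2) + e_2·(2) + e_3·(0) + e_4·(0) = 0
T: e_1·(2) + e_2·(2) + e_3·(-1) + e_4·(1) = 0
Solving this homogeneous linear system for the smallest-integer solution (first nonzero entry positive) gives (1, -1, 1, 1).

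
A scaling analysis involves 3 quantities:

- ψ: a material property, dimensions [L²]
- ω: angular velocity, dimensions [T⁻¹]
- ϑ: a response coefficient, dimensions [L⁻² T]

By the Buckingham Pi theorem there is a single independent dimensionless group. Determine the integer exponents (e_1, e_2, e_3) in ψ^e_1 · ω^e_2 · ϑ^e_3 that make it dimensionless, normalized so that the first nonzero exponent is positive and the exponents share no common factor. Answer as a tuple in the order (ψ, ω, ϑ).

(1, 1, 1)

L: e_1·(2) + e_2·(0) + e_3·(-2) = 0
T: e_1·(0) + e_2·(-1) + e_3·(1) = 0
Solving this homogeneous linear system for the smallest-integer solution (first nonzero entry positive) gives (1, 1, 1).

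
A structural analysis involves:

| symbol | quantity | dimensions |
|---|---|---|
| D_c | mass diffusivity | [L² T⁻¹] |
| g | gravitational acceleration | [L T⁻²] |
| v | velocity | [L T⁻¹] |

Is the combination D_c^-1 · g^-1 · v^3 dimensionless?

yes

Sum the exponent of each base dimension across the product:
  M: −[D_c]_M − [g]_M + 3·[v]_M = −(0) − (0) + 3·(0) = 0
  L: −[D_c]_L − [g]_L + 3·[v]_L = −(2) − (1) + 3·(1) = 0
  T: −[D_c]_T − [g]_T + 3·[v]_T = −(-1) − (-2) + 3·(-1) = 0
All base exponents vanish — dimensionless.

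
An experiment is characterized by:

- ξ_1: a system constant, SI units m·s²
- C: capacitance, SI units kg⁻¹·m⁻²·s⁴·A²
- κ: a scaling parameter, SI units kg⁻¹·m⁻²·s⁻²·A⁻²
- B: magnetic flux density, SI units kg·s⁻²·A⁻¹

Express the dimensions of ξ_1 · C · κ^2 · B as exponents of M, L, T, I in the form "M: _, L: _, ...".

M: -2, L: -5, T: 0, I: -3

Collect each base-dimension exponent across the product:
  M: (0) + (-1) + 2·(-1) + (1) = -2
  L: (1) + (-2) + 2·(-2) + (0) = -5
  T: (2) + (4) + 2·(-2) + (-2) = 0
  I: (0) + (2) + 2·(-2) + (-1) = -3
So the dimensions are [M⁻² L⁻⁵ I⁻³].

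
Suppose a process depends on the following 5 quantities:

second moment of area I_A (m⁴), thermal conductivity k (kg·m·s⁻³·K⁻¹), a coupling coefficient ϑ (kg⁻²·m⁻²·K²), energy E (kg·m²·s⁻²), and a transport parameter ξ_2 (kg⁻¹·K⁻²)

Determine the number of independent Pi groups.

There are 5 variables and 4 base dimensions (M, L, T, Θ).
The dimension matrix has rank 4.
Independent dimensionless groups: 5 − 4 = 1.

1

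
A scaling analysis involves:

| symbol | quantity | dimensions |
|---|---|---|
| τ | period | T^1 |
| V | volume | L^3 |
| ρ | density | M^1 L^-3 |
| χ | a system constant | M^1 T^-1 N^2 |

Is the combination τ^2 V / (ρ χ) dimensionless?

Sum the exponent of each base dimension across the product:
  M: 2·[τ]_M + [V]_M − [ρ]_M − [χ]_M = 2·(0) + (0) − (1) − (1) = -2
  L: 2·[τ]_L + [V]_L − [ρ]_L − [χ]_L = 2·(0) + (3) − (-3) − (0) = 6
  T: 2·[τ]_T + [V]_T − [ρ]_T − [χ]_T = 2·(1) + (0) − (0) − (-1) = 3
  N: 2·[τ]_N + [V]_N − [ρ]_N − [χ]_N = 2·(0) + (0) − (0) − (2) = -2
Net dimensions [M⁻² L⁶ T³ N⁻²] ≠ [1] — not dimensionless.

no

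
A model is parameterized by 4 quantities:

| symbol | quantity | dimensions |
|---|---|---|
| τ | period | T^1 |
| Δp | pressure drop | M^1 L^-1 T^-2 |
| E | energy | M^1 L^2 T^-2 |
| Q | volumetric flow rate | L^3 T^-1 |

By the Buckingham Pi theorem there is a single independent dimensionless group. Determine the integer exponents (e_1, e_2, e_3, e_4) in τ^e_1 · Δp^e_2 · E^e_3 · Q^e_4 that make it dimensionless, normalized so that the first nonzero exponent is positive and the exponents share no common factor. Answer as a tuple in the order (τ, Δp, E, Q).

(1, 1, -1, 1)

M: e_1·(0) + e_2·(1) + e_3·(1) + e_4·(0) = 0
L: e_1·(0) + e_2·(-1) + e_3·(2) + e_4·(3) = 0
T: e_1·(1) + e_2·(-2) + e_3·(-2) + e_4·(-1) = 0
Solving this homogeneous linear system for the smallest-integer solution (first nonzero entry positive) gives (1, 1, -1, 1).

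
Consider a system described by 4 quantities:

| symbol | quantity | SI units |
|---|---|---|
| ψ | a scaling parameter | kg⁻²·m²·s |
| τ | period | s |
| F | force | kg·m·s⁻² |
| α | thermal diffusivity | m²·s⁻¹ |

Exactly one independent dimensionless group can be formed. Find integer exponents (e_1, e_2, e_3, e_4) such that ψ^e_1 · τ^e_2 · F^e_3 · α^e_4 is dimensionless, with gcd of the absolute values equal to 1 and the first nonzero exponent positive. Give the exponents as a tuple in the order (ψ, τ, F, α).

(1, 1, 2, -2)

M: e_1·(-2) + e_2·(0) + e_3·(1) + e_4·(0) = 0
L: e_1·(2) + e_2·(0) + e_3·(1) + e_4·(2) = 0
T: e_1·(1) + e_2·(1) + e_3·(-2) + e_4·(-1) = 0
Solving this homogeneous linear system for the smallest-integer solution (first nonzero entry positive) gives (1, 1, 2, -2).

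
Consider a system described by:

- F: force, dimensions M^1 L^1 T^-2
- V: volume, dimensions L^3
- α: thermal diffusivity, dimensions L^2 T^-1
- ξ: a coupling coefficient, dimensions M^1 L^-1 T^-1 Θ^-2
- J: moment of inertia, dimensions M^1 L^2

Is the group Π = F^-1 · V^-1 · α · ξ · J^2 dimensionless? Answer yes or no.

no

Sum the exponent of each base dimension across the product:
  M: −[F]_M − [V]_M + [α]_M + [ξ]_M + 2·[J]_M = −(1) − (0) + (0) + (1) + 2·(1) = 2
  L: −[F]_L − [V]_L + [α]_L + [ξ]_L + 2·[J]_L = −(1) − (3) + (2) + (-1) + 2·(2) = 1
  T: −[F]_T − [V]_T + [α]_T + [ξ]_T + 2·[J]_T = −(-2) − (0) + (-1) + (-1) + 2·(0) = 0
  Θ: −[F]_Θ − [V]_Θ + [α]_Θ + [ξ]_Θ + 2·[J]_Θ = −(0) − (0) + (0) + (-2) + 2·(0) = -2
Net dimensions [M² L Θ⁻²] ≠ [1] — not dimensionless.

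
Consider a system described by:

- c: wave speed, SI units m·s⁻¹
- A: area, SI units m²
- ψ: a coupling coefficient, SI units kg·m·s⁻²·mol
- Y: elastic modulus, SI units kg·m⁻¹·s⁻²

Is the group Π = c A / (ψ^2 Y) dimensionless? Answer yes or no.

no

Sum the exponent of each base dimension across the product:
  M: [c]_M + [A]_M − 2·[ψ]_M − [Y]_M = (0) + (0) − 2·(1) − (1) = -3
  L: [c]_L + [A]_L − 2·[ψ]_L − [Y]_L = (1) + (2) − 2·(1) − (-1) = 2
  T: [c]_T + [A]_T − 2·[ψ]_T − [Y]_T = (-1) + (0) − 2·(-2) − (-2) = 5
  N: [c]_N + [A]_N − 2·[ψ]_N − [Y]_N = (0) + (0) − 2·(1) − (0) = -2
Net dimensions [M⁻³ L² T⁵ N⁻²] ≠ [1] — not dimensionless.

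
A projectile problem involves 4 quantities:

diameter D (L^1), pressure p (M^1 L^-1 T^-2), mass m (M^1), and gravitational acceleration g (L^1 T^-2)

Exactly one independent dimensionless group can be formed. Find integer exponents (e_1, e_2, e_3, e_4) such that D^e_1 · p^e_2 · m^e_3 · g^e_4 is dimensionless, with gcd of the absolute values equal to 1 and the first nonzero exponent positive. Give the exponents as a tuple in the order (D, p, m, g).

M: e_1·(0) + e_2·(1) + e_3·(1) + e_4·(0) = 0
L: e_1·(1) + e_2·(-1) + e_3·(0) + e_4·(1) = 0
T: e_1·(0) + e_2·(-2) + e_3·(0) + e_4·(-2) = 0
Solving this homogeneous linear system for the smallest-integer solution (first nonzero entry positive) gives (2, 1, -1, -1).

(2, 1, -1, -1)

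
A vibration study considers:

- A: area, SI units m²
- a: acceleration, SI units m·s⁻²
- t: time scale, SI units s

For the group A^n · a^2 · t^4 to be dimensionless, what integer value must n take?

-1

Balance the L exponent: (2)·n from A, plus 2·(1) + 4·(0) = 2 from the rest, must sum to zero.
2n + 2 = 0, so n = -1.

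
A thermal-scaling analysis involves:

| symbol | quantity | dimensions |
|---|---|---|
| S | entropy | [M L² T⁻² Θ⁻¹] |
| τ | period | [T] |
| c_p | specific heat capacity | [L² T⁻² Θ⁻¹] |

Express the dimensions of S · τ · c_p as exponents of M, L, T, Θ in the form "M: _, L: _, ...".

M: 1, L: 4, T: -3, Θ: -2

Collect each base-dimension exponent across the product:
  M: (1) + (0) + (0) = 1
  L: (2) + (0) + (2) = 4
  T: (-2) + (1) + (-2) = -3
  Θ: (-1) + (0) + (-1) = -2
So the dimensions are [M L⁴ T⁻³ Θ⁻²].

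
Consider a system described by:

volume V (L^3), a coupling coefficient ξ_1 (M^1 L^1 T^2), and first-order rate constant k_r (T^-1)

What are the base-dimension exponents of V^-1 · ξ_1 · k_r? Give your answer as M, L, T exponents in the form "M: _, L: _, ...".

Collect each base-dimension exponent across the product:
  M: −(0) + (1) + (0) = 1
  L: −(3) + (1) + (0) = -2
  T: −(0) + (2) + (-1) = 1
So the dimensions are [M L⁻² T].

M: 1, L: -2, T: 1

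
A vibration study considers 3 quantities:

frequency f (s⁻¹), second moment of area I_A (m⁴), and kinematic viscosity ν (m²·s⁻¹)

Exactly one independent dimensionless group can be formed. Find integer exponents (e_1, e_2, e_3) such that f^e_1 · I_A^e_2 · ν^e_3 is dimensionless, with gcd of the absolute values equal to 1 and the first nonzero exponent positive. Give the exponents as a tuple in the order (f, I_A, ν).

L: e_1·(0) + e_2·(4) + e_3·(2) = 0
T: e_1·(-1) + e_2·(0) + e_3·(-1) = 0
Solving this homogeneous linear system for the smallest-integer solution (first nonzero entry positive) gives (2, 1, -2).

(2, 1, -2)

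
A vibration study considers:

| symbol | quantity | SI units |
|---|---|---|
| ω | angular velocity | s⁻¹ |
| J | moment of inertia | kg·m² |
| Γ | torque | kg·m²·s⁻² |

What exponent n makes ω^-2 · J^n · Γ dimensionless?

Balance the M exponent: (1)·n from J, plus −2·(0) + (1) = 1 from the rest, must sum to zero.
n + 1 = 0, so n = -1.

-1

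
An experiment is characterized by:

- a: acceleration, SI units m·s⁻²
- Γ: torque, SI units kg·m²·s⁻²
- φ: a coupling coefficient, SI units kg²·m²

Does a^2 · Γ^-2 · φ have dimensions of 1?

Sum the exponent of each base dimension across the product:
  M: 2·[a]_M − 2·[Γ]_M + [φ]_M = 2·(0) − 2·(1) + (2) = 0
  L: 2·[a]_L − 2·[Γ]_L + [φ]_L = 2·(1) − 2·(2) + (2) = 0
  T: 2·[a]_T − 2·[Γ]_T + [φ]_T = 2·(-2) − 2·(-2) + (0) = 0
  I: 2·[a]_I − 2·[Γ]_I + [φ]_I = 2·(0) − 2·(0) + (0) = 0
All base exponents vanish — dimensionless.

yes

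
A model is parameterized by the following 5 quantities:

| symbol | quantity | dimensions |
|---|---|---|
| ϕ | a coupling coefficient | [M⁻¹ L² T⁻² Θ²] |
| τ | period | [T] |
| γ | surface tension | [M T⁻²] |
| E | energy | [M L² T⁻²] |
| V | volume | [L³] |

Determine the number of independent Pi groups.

1

There are 5 variables and 4 base dimensions (M, L, T, Θ).
The dimension matrix has rank 4.
Independent dimensionless groups: 5 − 4 = 1.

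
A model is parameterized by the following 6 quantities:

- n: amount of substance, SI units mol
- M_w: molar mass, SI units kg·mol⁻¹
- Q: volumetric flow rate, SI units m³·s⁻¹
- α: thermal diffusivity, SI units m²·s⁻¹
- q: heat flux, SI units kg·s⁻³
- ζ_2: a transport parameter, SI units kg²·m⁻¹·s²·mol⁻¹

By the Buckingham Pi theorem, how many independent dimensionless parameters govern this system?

2

There are 6 variables and 4 base dimensions (M, L, T, N).
The dimension matrix has rank 4.
Independent dimensionless groups: 6 − 4 = 2.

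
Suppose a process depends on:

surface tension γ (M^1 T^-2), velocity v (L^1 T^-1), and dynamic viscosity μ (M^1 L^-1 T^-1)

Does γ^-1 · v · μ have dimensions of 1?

yes

Sum the exponent of each base dimension across the product:
  M: −[γ]_M + [v]_M + [μ]_M = −(1) + (0) + (1) = 0
  L: −[γ]_L + [v]_L + [μ]_L = −(0) + (1) + (-1) = 0
  T: −[γ]_T + [v]_T + [μ]_T = −(-2) + (-1) + (-1) = 0
  Θ: −[γ]_Θ + [v]_Θ + [μ]_Θ = −(0) + (0) + (0) = 0
All base exponents vanish — dimensionless.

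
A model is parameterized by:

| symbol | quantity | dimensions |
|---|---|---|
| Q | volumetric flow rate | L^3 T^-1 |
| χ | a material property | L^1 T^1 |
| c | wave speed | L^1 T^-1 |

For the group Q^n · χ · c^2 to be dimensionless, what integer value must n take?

-1

Balance the L exponent: (3)·n from Q, plus (1) + 2·(1) = 3 from the rest, must sum to zero.
3n + 3 = 0, so n = -1.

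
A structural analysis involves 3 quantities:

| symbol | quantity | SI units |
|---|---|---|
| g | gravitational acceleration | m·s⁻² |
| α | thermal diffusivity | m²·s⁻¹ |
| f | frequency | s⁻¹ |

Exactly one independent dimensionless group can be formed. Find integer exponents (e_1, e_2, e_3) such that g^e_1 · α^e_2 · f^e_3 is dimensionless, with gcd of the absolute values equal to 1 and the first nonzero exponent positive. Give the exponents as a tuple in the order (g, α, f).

(2, -1, -3)

L: e_1·(1) + e_2·(2) + e_3·(0) = 0
T: e_1·(-2) + e_2·(-1) + e_3·(-1) = 0
Solving this homogeneous linear system for the smallest-integer solution (first nonzero entry positive) gives (2, -1, -3).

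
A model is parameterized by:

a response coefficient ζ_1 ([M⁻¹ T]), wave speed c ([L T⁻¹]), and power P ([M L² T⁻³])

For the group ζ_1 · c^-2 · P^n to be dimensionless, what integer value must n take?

1

Balance the M exponent: (1)·n from P, plus (-1) − 2·(0) = -1 from the rest, must sum to zero.
n − 1 = 0, so n = 1.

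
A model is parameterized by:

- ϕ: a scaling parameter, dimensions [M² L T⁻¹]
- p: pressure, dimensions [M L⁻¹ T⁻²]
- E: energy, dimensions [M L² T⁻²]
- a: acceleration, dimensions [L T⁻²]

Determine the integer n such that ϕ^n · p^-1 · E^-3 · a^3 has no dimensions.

Balance the M exponent: (2)·n from ϕ, plus −(1) − 3·(1) + 3·(0) = -4 from the rest, must sum to zero.
2n − 4 = 0, so n = 2.

2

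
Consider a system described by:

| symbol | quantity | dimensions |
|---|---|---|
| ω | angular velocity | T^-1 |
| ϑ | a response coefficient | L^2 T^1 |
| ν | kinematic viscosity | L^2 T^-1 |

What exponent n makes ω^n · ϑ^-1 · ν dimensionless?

-2

Balance the T exponent: (-1)·n from ω, plus −(1) + (-1) = -2 from the rest, must sum to zero.
−n − 2 = 0, so n = -2.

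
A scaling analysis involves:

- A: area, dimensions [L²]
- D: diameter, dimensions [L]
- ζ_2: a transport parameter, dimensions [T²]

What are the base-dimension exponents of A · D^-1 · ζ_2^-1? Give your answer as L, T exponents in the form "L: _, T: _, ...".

Collect each base-dimension exponent across the product:
  L: (2) − (1) − (0) = 1
  T: (0) − (0) − (2) = -2
So the dimensions are [L T⁻²].

L: 1, T: -2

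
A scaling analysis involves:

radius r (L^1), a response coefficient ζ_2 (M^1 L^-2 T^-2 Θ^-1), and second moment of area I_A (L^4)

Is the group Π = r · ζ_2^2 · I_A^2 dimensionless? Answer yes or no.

Sum the exponent of each base dimension across the product:
  M: [r]_M + 2·[ζ_2]_M + 2·[I_A]_M = (0) + 2·(1) + 2·(0) = 2
  L: [r]_L + 2·[ζ_2]_L + 2·[I_A]_L = (1) + 2·(-2) + 2·(4) = 5
  T: [r]_T + 2·[ζ_2]_T + 2·[I_A]_T = (0) + 2·(-2) + 2·(0) = -4
  Θ: [r]_Θ + 2·[ζ_2]_Θ + 2·[I_A]_Θ = (0) + 2·(-1) + 2·(0) = -2
Net dimensions [M² L⁵ T⁻⁴ Θ⁻²] ≠ [1] — not dimensionless.

no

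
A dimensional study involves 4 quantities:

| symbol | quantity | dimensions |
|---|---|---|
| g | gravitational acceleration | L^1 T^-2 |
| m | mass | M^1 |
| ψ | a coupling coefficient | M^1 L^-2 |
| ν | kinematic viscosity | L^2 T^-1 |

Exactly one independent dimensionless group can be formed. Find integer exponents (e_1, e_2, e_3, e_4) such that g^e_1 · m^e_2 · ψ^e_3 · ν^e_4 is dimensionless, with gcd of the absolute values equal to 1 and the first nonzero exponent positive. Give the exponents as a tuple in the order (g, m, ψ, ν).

M: e_1·(0) + e_2·(1) + e_3·(1) + e_4·(0) = 0
L: e_1·(1) + e_2·(0) + e_3·(-2) + e_4·(2) = 0
T: e_1·(-2) + e_2·(0) + e_3·(0) + e_4·(-1) = 0
Solving this homogeneous linear system for the smallest-integer solution (first nonzero entry positive) gives (2, 3, -3, -4).

(2, 3, -3, -4)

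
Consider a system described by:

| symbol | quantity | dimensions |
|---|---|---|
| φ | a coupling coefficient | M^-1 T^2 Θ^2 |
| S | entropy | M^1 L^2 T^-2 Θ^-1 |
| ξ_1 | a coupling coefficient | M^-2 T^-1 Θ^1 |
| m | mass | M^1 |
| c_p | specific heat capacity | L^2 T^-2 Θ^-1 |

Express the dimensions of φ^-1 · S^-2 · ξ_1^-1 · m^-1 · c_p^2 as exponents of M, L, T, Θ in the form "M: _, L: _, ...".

M: 0, L: 0, T: -1, Θ: -3

Collect each base-dimension exponent across the product:
  M: −(-1) − 2·(1) − (-2) − (1) + 2·(0) = 0
  L: −(0) − 2·(2) − (0) − (0) + 2·(2) = 0
  T: −(2) − 2·(-2) − (-1) − (0) + 2·(-2) = -1
  Θ: −(2) − 2·(-1) − (1) − (0) + 2·(-1) = -3
So the dimensions are [T⁻¹ Θ⁻³].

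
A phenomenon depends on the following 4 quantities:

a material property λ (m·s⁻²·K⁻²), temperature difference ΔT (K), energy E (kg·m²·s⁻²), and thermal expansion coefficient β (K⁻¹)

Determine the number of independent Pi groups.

There are 4 variables and 4 base dimensions (M, L, T, Θ).
The dimension matrix has rank 3 (less than 4: the dimension vectors are linearly dependent).
Independent dimensionless groups: 4 − 3 = 1.

1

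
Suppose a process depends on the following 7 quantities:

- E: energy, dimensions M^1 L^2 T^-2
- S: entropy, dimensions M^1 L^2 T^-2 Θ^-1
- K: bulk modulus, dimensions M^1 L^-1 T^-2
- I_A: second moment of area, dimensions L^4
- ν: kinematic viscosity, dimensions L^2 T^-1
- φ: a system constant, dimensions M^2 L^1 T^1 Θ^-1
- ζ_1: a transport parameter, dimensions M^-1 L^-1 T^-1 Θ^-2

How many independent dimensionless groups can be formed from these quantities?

There are 7 variables and 4 base dimensions (M, L, T, Θ).
The dimension matrix has rank 4.
Independent dimensionless groups: 7 − 4 = 3.

3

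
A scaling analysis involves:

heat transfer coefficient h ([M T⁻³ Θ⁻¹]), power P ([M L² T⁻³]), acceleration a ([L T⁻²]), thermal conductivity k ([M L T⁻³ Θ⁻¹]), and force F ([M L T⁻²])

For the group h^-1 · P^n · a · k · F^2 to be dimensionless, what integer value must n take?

Balance the M exponent: (1)·n from P, plus −(1) + (0) + (1) + 2·(1) = 2 from the rest, must sum to zero.
n + 2 = 0, so n = -2.

-2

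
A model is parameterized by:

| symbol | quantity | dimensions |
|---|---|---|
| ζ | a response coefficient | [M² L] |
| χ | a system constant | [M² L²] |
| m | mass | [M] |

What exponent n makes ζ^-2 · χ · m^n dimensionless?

Balance the M exponent: (1)·n from m, plus −2·(2) + (2) = -2 from the rest, must sum to zero.
n − 2 = 0, so n = 2.

2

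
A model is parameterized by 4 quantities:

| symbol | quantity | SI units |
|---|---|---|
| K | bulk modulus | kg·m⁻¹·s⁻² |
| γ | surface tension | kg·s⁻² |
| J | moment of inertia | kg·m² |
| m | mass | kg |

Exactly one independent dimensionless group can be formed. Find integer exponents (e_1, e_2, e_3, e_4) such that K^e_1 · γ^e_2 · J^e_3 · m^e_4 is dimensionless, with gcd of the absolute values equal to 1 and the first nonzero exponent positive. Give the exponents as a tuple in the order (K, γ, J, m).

(2, -2, 1, -1)

M: e_1·(1) + e_2·(1) + e_3·(1) + e_4·(1) = 0
L: e_1·(-1) + e_2·(0) + e_3·(2) + e_4·(0) = 0
T: e_1·(-2) + e_2·(-2) + e_3·(0) + e_4·(0) = 0
Solving this homogeneous linear system for the smallest-integer solution (first nonzero entry positive) gives (2, -2, 1, -1).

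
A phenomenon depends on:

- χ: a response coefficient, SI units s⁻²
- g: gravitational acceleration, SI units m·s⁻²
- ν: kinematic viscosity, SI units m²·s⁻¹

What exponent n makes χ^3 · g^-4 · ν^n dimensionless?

2

Balance the L exponent: (2)·n from ν, plus 3·(0) − 4·(1) = -4 from the rest, must sum to zero.
2n − 4 = 0, so n = 2.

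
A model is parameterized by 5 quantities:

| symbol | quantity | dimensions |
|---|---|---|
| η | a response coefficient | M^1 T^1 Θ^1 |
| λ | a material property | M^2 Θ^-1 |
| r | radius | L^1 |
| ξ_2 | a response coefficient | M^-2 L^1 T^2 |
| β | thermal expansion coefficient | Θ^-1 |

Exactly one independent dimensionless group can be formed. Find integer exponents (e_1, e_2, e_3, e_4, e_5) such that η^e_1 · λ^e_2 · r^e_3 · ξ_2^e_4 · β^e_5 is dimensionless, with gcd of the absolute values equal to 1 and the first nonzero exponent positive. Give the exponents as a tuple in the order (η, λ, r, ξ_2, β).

(2, -2, 1, -1, 4)

M: e_1·(1) + e_2·(2) + e_3·(0) + e_4·(-2) + e_5·(0) = 0
L: e_1·(0) + e_2·(0) + e_3·(1) + e_4·(1) + e_5·(0) = 0
T: e_1·(1) + e_2·(0) + e_3·(0) + e_4·(2) + e_5·(0) = 0
Θ: e_1·(1) + e_2·(-1) + e_3·(0) + e_4·(0) + e_5·(-1) = 0
Solving this homogeneous linear system for the smallest-integer solution (first nonzero entry positive) gives (2, -2, 1, -1, 4).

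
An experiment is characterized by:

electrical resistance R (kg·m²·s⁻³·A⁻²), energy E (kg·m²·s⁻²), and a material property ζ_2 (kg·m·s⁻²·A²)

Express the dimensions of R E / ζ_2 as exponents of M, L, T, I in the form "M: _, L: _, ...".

Collect each base-dimension exponent across the product:
  M: (1) + (1) − (1) = 1
  L: (2) + (2) − (1) = 3
  T: (-3) + (-2) − (-2) = -3
  I: (-2) + (0) − (2) = -4
So the dimensions are [M L³ T⁻³ I⁻⁴].

M: 1, L: 3, T: -3, I: -4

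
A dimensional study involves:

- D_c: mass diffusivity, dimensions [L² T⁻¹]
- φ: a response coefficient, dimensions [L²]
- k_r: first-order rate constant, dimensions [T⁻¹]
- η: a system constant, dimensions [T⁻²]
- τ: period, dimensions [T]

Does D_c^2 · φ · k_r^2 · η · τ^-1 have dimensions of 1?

no

Sum the exponent of each base dimension across the product:
  L: 2·[D_c]_L + [φ]_L + 2·[k_r]_L + [η]_L − [τ]_L = 2·(2) + (2) + 2·(0) + (0) − (0) = 6
  T: 2·[D_c]_T + [φ]_T + 2·[k_r]_T + [η]_T − [τ]_T = 2·(-1) + (0) + 2·(-1) + (-2) − (1) = -7
Net dimensions [L⁶ T⁻⁷] ≠ [1] — not dimensionless.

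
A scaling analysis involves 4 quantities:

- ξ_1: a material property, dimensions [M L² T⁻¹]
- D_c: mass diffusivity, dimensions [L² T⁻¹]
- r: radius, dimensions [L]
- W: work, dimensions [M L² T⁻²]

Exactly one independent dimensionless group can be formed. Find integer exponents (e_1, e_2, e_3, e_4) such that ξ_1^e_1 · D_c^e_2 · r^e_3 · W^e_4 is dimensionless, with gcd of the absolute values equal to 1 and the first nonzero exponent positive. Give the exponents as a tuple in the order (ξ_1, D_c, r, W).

(1, 1, -2, -1)

M: e_1·(1) + e_2·(0) + e_3·(0) + e_4·(1) = 0
L: e_1·(2) + e_2·(2) + e_3·(1) + e_4·(2) = 0
T: e_1·(-1) + e_2·(-1) + e_3·(0) + e_4·(-2) = 0
Solving this homogeneous linear system for the smallest-integer solution (first nonzero entry positive) gives (1, 1, -2, -1).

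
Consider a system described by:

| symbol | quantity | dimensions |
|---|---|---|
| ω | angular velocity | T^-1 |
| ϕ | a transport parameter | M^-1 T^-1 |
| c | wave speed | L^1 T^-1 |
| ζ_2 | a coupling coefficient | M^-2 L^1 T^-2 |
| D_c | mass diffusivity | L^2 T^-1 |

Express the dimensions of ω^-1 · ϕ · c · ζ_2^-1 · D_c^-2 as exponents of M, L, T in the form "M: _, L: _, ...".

M: 1, L: -4, T: 3

Collect each base-dimension exponent across the product:
  M: −(0) + (-1) + (0) − (-2) − 2·(0) = 1
  L: −(0) + (0) + (1) − (1) − 2·(2) = -4
  T: −(-1) + (-1) + (-1) − (-2) − 2·(-1) = 3
So the dimensions are [M L⁻⁴ T³].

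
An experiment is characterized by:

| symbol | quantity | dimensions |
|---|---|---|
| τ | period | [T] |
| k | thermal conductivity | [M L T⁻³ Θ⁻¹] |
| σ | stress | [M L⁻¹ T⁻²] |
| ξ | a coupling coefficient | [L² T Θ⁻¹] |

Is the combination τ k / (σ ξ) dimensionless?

no

Sum the exponent of each base dimension across the product:
  M: [τ]_M + [k]_M − [σ]_M − [ξ]_M = (0) + (1) − (1) − (0) = 0
  L: [τ]_L + [k]_L − [σ]_L − [ξ]_L = (0) + (1) − (-1) − (2) = 0
  T: [τ]_T + [k]_T − [σ]_T − [ξ]_T = (1) + (-3) − (-2) − (1) = -1
  Θ: [τ]_Θ + [k]_Θ − [σ]_Θ − [ξ]_Θ = (0) + (-1) − (0) − (-1) = 0
Net dimensions [T⁻¹] ≠ [1] — not dimensionless.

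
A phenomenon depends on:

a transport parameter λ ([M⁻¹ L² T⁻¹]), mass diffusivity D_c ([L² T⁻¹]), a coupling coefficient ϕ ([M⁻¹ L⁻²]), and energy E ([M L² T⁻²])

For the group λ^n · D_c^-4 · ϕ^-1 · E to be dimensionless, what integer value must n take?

2

Balance the M exponent: (-1)·n from λ, plus −4·(0) − (-1) + (1) = 2 from the rest, must sum to zero.
−n + 2 = 0, so n = 2.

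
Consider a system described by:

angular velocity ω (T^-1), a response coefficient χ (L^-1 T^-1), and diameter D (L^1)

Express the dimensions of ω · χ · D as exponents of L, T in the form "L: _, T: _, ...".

L: 0, T: -2

Collect each base-dimension exponent across the product:
  L: (0) + (-1) + (1) = 0
  T: (-1) + (-1) + (0) = -2
So the dimensions are [T⁻²].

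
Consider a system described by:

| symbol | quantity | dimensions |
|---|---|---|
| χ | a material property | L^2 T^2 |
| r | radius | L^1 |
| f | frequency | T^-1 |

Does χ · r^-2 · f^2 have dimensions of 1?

Sum the exponent of each base dimension across the product:
  L: [χ]_L − 2·[r]_L + 2·[f]_L = (2) − 2·(1) + 2·(0) = 0
  T: [χ]_T − 2·[r]_T + 2·[f]_T = (2) − 2·(0) + 2·(-1) = 0
All base exponents vanish — dimensionless.

yes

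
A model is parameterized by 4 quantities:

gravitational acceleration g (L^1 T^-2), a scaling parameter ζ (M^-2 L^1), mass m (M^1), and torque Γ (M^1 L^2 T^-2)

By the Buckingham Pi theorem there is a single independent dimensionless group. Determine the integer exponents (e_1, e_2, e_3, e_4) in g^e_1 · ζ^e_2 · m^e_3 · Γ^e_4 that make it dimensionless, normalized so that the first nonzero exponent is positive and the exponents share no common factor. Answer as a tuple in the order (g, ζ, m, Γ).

(1, 1, 3, -1)

M: e_1·(0) + e_2·(-2) + e_3·(1) + e_4·(1) = 0
L: e_1·(1) + e_2·(1) + e_3·(0) + e_4·(2) = 0
T: e_1·(-2) + e_2·(0) + e_3·(0) + e_4·(-2) = 0
Solving this homogeneous linear system for the smallest-integer solution (first nonzero entry positive) gives (1, 1, 3, -1).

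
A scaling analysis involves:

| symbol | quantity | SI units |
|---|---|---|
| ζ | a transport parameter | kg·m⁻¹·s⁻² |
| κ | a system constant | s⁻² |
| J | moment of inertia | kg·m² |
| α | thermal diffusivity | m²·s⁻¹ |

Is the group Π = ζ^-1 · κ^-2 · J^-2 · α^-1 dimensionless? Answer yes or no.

Sum the exponent of each base dimension across the product:
  M: −[ζ]_M − 2·[κ]_M − 2·[J]_M − [α]_M = −(1) − 2·(0) − 2·(1) − (0) = -3
  L: −[ζ]_L − 2·[κ]_L − 2·[J]_L − [α]_L = −(-1) − 2·(0) − 2·(2) − (2) = -5
  T: −[ζ]_T − 2·[κ]_T − 2·[J]_T − [α]_T = −(-2) − 2·(-2) − 2·(0) − (-1) = 7
Net dimensions [M⁻³ L⁻⁵ T⁷] ≠ [1] — not dimensionless.

no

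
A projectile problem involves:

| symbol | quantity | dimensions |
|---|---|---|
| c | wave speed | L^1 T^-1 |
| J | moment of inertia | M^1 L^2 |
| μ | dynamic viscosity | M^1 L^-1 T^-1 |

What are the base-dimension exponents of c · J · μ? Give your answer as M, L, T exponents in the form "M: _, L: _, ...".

M: 2, L: 2, T: -2

Collect each base-dimension exponent across the product:
  M: (0) + (1) + (1) = 2
  L: (1) + (2) + (-1) = 2
  T: (-1) + (0) + (-1) = -2
So the dimensions are [M² L² T⁻²].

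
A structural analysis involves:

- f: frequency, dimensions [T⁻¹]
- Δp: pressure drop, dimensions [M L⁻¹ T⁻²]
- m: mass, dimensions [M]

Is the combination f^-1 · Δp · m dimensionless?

no

Sum the exponent of each base dimension across the product:
  M: −[f]_M + [Δp]_M + [m]_M = −(0) + (1) + (1) = 2
  L: −[f]_L + [Δp]_L + [m]_L = −(0) + (-1) + (0) = -1
  T: −[f]_T + [Δp]_T + [m]_T = −(-1) + (-2) + (0) = -1
Net dimensions [M² L⁻¹ T⁻¹] ≠ [1] — not dimensionless.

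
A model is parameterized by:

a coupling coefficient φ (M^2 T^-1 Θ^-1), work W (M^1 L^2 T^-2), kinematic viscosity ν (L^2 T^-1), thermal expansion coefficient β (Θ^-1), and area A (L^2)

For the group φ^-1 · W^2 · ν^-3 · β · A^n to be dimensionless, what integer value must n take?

1

Balance the L exponent: (2)·n from A, plus −(0) + 2·(2) − 3·(2) + (0) = -2 from the rest, must sum to zero.
2n − 2 = 0, so n = 1.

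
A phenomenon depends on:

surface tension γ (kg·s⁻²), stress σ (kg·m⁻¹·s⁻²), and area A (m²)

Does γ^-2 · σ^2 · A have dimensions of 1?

Sum the exponent of each base dimension across the product:
  M: −2·[γ]_M + 2·[σ]_M + [A]_M = −2·(1) + 2·(1) + (0) = 0
  L: −2·[γ]_L + 2·[σ]_L + [A]_L = −2·(0) + 2·(-1) + (2) = 0
  T: −2·[γ]_T + 2·[σ]_T + [A]_T = −2·(-2) + 2·(-2) + (0) = 0
  N: −2·[γ]_N + 2·[σ]_N + [A]_N = −2·(0) + 2·(0) + (0) = 0
All base exponents vanish — dimensionless.

yes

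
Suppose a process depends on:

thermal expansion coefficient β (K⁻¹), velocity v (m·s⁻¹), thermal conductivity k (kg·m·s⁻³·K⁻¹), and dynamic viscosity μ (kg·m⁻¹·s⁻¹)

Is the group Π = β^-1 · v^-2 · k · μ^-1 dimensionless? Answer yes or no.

Sum the exponent of each base dimension across the product:
  M: −[β]_M − 2·[v]_M + [k]_M − [μ]_M = −(0) − 2·(0) + (1) − (1) = 0
  L: −[β]_L − 2·[v]_L + [k]_L − [μ]_L = −(0) − 2·(1) + (1) − (-1) = 0
  T: −[β]_T − 2·[v]_T + [k]_T − [μ]_T = −(0) − 2·(-1) + (-3) − (-1) = 0
  Θ: −[β]_Θ − 2·[v]_Θ + [k]_Θ − [μ]_Θ = −(-1) − 2·(0) + (-1) − (0) = 0
All base exponents vanish — dimensionless.

yes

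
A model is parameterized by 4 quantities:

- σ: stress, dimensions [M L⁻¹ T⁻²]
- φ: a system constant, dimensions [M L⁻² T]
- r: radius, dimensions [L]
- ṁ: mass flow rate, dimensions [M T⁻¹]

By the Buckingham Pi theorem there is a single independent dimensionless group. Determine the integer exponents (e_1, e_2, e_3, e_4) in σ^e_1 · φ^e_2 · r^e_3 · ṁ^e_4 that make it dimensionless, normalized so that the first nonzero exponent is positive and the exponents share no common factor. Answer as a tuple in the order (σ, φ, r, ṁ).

M: e_1·(1) + e_2·(1) + e_3·(0) + e_4·(1) = 0
L: e_1·(-1) + e_2·(-2) + e_3·(1) + e_4·(0) = 0
T: e_1·(-2) + e_2·(1) + e_3·(0) + e_4·(-1) = 0
Solving this homogeneous linear system for the smallest-integer solution (first nonzero entry positive) gives (2, 1, 4, -3).

(2, 1, 4, -3)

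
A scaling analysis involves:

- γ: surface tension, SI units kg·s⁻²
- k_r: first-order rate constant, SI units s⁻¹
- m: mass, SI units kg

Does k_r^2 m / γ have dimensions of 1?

yes

Sum the exponent of each base dimension across the product:
  M: −[γ]_M + 2·[k_r]_M + [m]_M = −(1) + 2·(0) + (1) = 0
  L: −[γ]_L + 2·[k_r]_L + [m]_L = −(0) + 2·(0) + (0) = 0
  T: −[γ]_T + 2·[k_r]_T + [m]_T = −(-2) + 2·(-1) + (0) = 0
  I: −[γ]_I + 2·[k_r]_I + [m]_I = −(0) + 2·(0) + (0) = 0
All base exponents vanish — dimensionless.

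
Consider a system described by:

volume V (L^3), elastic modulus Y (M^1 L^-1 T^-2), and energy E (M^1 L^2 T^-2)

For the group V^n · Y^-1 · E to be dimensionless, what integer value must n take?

Balance the L exponent: (3)·n from V, plus −(-1) + (2) = 3 from the rest, must sum to zero.
3n + 3 = 0, so n = -1.

-1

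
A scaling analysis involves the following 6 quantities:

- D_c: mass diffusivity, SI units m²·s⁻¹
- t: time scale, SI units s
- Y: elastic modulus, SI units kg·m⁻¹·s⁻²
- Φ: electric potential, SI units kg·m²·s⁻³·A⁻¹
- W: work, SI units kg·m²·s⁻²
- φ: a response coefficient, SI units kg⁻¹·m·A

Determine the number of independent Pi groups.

There are 6 variables and 4 base dimensions (M, L, T, I).
The dimension matrix has rank 4.
Independent dimensionless groups: 6 − 4 = 2.

2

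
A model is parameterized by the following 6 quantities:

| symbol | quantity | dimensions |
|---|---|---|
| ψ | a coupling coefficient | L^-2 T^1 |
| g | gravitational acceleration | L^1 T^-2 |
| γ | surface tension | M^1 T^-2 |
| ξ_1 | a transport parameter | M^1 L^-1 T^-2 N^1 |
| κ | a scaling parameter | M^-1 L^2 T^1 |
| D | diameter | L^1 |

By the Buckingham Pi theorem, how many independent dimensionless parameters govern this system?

There are 6 variables and 4 base dimensions (M, L, T, N).
The dimension matrix has rank 4.
Independent dimensionless groups: 6 − 4 = 2.

2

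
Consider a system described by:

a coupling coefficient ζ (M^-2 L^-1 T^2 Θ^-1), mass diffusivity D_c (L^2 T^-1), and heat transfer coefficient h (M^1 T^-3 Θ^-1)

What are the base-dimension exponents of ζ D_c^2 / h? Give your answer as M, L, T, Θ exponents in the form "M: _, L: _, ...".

M: -3, L: 3, T: 3, Θ: 0

Collect each base-dimension exponent across the product:
  M: (-2) + 2·(0) − (1) = -3
  L: (-1) + 2·(2) − (0) = 3
  T: (2) + 2·(-1) − (-3) = 3
  Θ: (-1) + 2·(0) − (-1) = 0
So the dimensions are [M⁻³ L³ T³].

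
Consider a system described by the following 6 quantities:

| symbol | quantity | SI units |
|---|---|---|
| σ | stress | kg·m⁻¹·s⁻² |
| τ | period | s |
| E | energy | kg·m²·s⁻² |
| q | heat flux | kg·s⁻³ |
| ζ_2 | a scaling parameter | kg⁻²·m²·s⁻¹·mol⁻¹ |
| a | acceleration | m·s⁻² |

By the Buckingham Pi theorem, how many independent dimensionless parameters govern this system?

There are 6 variables and 4 base dimensions (M, L, T, N).
The dimension matrix has rank 4.
Independent dimensionless groups: 6 − 4 = 2.

2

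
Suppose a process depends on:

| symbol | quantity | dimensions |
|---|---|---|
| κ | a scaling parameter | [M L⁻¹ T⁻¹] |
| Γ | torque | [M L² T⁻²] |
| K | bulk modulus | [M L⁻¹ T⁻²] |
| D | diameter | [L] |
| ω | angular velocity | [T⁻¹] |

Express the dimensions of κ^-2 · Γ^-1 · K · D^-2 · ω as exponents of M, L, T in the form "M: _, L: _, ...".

Collect each base-dimension exponent across the product:
  M: −2·(1) − (1) + (1) − 2·(0) + (0) = -2
  L: −2·(-1) − (2) + (-1) − 2·(1) + (0) = -3
  T: −2·(-1) − (-2) + (-2) − 2·(0) + (-1) = 1
So the dimensions are [M⁻² L⁻³ T].

M: -2, L: -3, T: 1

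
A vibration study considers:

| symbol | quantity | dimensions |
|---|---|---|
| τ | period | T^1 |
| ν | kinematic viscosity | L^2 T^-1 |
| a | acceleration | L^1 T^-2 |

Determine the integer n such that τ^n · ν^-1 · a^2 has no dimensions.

3

Balance the T exponent: (1)·n from τ, plus −(-1) + 2·(-2) = -3 from the rest, must sum to zero.
n − 3 = 0, so n = 3.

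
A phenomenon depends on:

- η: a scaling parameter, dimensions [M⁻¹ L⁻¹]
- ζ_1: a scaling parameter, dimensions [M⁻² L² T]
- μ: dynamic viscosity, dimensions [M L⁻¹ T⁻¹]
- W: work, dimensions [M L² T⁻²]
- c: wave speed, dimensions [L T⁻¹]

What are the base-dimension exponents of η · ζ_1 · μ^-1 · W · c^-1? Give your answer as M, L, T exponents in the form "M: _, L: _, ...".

M: -3, L: 3, T: 1

Collect each base-dimension exponent across the product:
  M: (-1) + (-2) − (1) + (1) − (0) = -3
  L: (-1) + (2) − (-1) + (2) − (1) = 3
  T: (0) + (1) − (-1) + (-2) − (-1) = 1
So the dimensions are [M⁻³ L³ T].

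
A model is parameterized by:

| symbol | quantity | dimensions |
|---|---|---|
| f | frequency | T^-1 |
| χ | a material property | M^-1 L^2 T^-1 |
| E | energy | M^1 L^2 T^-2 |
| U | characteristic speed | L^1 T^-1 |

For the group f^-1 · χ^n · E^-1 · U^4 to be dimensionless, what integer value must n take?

Balance the M exponent: (-1)·n from χ, plus −(0) − (1) + 4·(0) = -1 from the rest, must sum to zero.
−n − 1 = 0, so n = -1.

-1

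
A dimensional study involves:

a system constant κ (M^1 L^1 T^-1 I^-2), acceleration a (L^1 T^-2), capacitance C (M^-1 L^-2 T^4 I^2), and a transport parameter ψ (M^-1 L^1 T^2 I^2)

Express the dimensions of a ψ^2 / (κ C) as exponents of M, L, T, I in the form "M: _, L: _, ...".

M: -2, L: 4, T: -1, I: 4

Collect each base-dimension exponent across the product:
  M: −(1) + (0) − (-1) + 2·(-1) = -2
  L: −(1) + (1) − (-2) + 2·(1) = 4
  T: −(-1) + (-2) − (4) + 2·(2) = -1
  I: −(-2) + (0) − (2) + 2·(2) = 4
So the dimensions are [M⁻² L⁴ T⁻¹ I⁴].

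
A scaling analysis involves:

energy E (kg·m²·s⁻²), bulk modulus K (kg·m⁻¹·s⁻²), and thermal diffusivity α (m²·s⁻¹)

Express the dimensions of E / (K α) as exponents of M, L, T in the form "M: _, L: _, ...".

Collect each base-dimension exponent across the product:
  M: (1) − (1) − (0) = 0
  L: (2) − (-1) − (2) = 1
  T: (-2) − (-2) − (-1) = 1
So the dimensions are [L T].

M: 0, L: 1, T: 1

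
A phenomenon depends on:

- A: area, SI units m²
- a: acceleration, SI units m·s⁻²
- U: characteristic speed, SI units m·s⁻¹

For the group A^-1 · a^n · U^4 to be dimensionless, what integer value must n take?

-2

Balance the L exponent: (1)·n from a, plus −(2) + 4·(1) = 2 from the rest, must sum to zero.
n + 2 = 0, so n = -2.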